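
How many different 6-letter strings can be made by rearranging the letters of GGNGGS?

30

The 6 letters of GGNGGS have repeats: G appearing 4 times.
The number of distinct arrangements is 6!/(4!) = 720/24 = 30.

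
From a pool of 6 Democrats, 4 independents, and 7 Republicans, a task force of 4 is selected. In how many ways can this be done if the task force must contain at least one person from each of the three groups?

Total 4-person selections from all 17: C(17,4) = 2380.
Selections missing a whole group: no Democrats → C(11,4) = 330; no independents → C(13,4) = 715; no Republicans → C(10,4) = 210.
Add back selections omitting two groups (i.e. drawn from a single group): C(6,4) + C(4,4) + C(7,4) = 51.
By inclusion–exclusion: 2380 − 1255 + 51 = 1176.

1176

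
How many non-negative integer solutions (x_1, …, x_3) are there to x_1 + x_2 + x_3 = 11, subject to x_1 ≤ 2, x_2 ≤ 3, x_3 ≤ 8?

6

Without the upper bounds there are C(13,2) = 78 ways to split 11 among 3 variables.
Subtract solutions that violate a single cap (substitute x_i' = x_i − (cap_i+1)): x_1 ≥ 3 gives C(10,2) = 45; x_2 ≥ 4 gives C(9,2) = 36; x_3 ≥ 9 gives C(4,2) = 6. Together 87.
Add back pairs where two caps are both exceeded: 15 + 0 + 0 = 15.
By inclusion–exclusion the count is 78 − 87 + 15 = 6.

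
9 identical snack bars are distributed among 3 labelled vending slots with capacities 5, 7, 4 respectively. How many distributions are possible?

By stars and bars, unrestricted non-negative solutions to x_1+…+x_3 = 9 number C(9+2,2) = 55.
Subtract solutions that violate a single cap (substitute x_i' = x_i − (cap_i+1)): x_1 ≥ 6 gives C(5,2) = 10; x_2 ≥ 8 gives C(3,2) = 3; x_3 ≥ 5 gives C(6,2) = 15. Together 28.
No two caps can be exceeded simultaneously, so the pair terms are all 0.
By inclusion–exclusion the count is 55 − 28 + 0 = 27.

27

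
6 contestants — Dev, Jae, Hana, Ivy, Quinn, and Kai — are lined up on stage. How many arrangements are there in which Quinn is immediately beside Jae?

240

Glue Quinn and Jae into one block (2 internal orders), leaving 5 units to arrange in a row.
That gives 2 × 5! = 2 × 120 = 240.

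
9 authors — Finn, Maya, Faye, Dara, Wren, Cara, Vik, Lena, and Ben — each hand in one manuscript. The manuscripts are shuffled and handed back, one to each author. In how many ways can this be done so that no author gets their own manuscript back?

Let Aᵢ be the assignments in which author i gets their own manuscript. We want the size of the complement of A₁∪…∪A_9.
By inclusion–exclusion this is Σ_{j=0}^{9} (−1)^j C(9,j)·(9−j)!.
Computing: 362880 − 362880 + 181440 − 60480 + 15120 − 3024 + 504 − 72 + 9 − 1 = 133496.

133496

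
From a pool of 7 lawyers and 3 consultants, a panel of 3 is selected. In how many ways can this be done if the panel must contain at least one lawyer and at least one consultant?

84

Unrestricted: C(10,3) = 120 ways to pick any 3 of the 10.
Selections missing a whole group: no lawyers → C(3,3) = 1; no consultants → C(7,3) = 35.
Both groups omitted at once is impossible, so 120 − 36 = 84.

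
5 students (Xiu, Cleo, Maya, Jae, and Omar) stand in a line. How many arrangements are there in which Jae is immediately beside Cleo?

Glue Jae and Cleo into one block (2 internal orders), leaving 4 units to arrange in a row.
So the count is 2·(4)! = 48.

48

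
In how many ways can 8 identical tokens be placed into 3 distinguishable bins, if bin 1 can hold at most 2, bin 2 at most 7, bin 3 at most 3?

11

By stars and bars, unrestricted non-negative solutions to x_1+…+x_3 = 8 number C(8+2,2) = 45.
Subtract solutions that violate a single cap (substitute x_i' = x_i − (cap_i+1)): x_1 ≥ 3 gives C(7,2) = 21; x_2 ≥ 8 gives C(2,2) = 1; x_3 ≥ 4 gives C(6,2) = 15. Together 37.
Add back pairs where two caps are both exceeded: 0 + 3 + 0 = 3.
By inclusion–exclusion the count is 45 − 37 + 3 = 11.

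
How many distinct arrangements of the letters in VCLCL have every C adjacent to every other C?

Treat the 2 copies of C as a single block. The multiset to arrange is then {CC, L, L, V}, 4 items in all.
That gives (4)!/(2!) = 12 arrangements.

12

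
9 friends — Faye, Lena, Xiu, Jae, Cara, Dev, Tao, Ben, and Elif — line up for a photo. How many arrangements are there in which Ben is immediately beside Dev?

Treat {Ben, Dev} as a single unit. There are 8 units to order, and the pair itself can be ordered 2 ways.
So the count is 2·(8)! = 80640.

80640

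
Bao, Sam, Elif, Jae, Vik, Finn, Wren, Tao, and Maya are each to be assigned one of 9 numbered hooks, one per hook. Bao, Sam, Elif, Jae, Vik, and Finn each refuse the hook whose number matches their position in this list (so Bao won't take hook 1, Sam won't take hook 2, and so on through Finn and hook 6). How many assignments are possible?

183822

Let Aᵢ (for 1 ≤ i ≤ 6) be the placements that put person i in their forbidden hook. Any j of these fix j positions, leaving (9−j)! ways to fill the rest, and there are C(6,j) ways to pick which j.
By inclusion–exclusion, the number of valid placements is Σ_{j=0}^{6} (−1)^j C(6,j)·(9−j)!.
Computing: 362880 − 241920 + 75600 − 14400 + 1800 − 144 + 6 = 183822.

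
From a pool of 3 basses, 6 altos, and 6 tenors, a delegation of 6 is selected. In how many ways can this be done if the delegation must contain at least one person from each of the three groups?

3915

Unrestricted: C(15,6) = 5005 ways to pick any 6 of the 15.
Subtract selections that omit an entire group: no basses → C(12,6) = 924; no altos → C(9,6) = 84; no tenors → C(9,6) = 84.
Add back selections omitting two groups (i.e. drawn from a single group): C(3,6) + C(6,6) + C(6,6) = 2.
By inclusion–exclusion: 5005 − 1092 + 2 = 3915.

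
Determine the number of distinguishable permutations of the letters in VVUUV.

Letter multiplicities in VVUUV: U×2, V×3.
The number of distinct arrangements is 5!/(3!·2!) = 120/12 = 10.

10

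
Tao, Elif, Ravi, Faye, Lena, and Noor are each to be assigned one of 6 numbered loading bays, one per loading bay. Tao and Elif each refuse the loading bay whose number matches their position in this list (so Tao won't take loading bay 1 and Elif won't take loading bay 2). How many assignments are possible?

Let Aᵢ (for i ∈ {1, 2}) be the placements that put person i in their forbidden loading bay. Any j of these fix j positions, leaving (6−j)! ways to fill the rest, and there are C(2,j) ways to pick which j.
By inclusion–exclusion, the number of valid placements is Σ_{j=0}^{2} (−1)^j C(2,j)·(6−j)!.
Computing: 720 − 240 + 24 = 504.

504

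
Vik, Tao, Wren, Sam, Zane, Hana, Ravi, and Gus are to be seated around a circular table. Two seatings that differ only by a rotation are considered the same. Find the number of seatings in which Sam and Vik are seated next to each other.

Glue Sam and Vik into a block (2 internal orders). Seating 7 units around a circle gives (6)! arrangements.
So 2 × (6)! = 2 × 720 = 1440.

1440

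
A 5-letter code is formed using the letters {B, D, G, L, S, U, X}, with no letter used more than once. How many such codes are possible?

With no repetition, fill the 5 letters in order: 7 choices, then 6, down to 3.
That product is 7 × 6 × 5 × 4 × 3 = 2520.

2520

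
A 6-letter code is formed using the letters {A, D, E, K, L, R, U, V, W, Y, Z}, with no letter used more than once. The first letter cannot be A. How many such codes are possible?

The first letter has 11−1 = 10 choices (anything except A).
The remaining 5 letters are filled from the other 10 symbols without repetition: 10 × 9 × 8 × 7 × 6 = 30240.
Total: 10 × 30240 = 302400.

302400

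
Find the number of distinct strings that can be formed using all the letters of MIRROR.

MIRROR has 6 letters with R appearing 3 times.
Dividing 6! = 720 by 3! = 6 for the repeated letters gives 120.

120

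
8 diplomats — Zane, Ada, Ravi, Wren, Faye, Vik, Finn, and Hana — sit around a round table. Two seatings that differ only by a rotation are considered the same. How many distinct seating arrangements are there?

Around a circle, 8 distinct people have 8!/8 = (7)! = 5040 rotationally distinct seatings.

5040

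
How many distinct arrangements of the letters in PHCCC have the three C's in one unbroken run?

Treat the 3 copies of C as a single block. The multiset to arrange is then {CCC, H, P}, 3 items in all.
All 3 items are distinct, so there are (3)! = 6 arrangements.

6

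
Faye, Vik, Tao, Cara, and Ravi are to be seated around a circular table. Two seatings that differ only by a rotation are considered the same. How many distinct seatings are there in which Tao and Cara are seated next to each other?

Treat {Tao, Cara} as one unit (2 internal orders) and seat the resulting 4 units around the table: (3)! circular arrangements.
So 2 × (3)! = 2 × 6 = 12.

12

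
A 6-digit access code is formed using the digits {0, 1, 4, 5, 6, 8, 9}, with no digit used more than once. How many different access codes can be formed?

5040

This is a permutation of 6 out of 7: P(7,6) = 7!/1!.
7 × 6 × 5 × 4 × 3 × 2 = 5040.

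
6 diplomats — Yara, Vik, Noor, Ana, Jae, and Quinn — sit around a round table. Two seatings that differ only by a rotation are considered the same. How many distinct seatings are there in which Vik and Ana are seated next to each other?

48

Glue Vik and Ana into a block (2 internal orders). Seating 5 units around a circle gives (4)! arrangements.
So 2 × (4)! = 2 × 24 = 48.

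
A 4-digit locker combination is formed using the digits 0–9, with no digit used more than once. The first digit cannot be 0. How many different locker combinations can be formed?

4536

The first digit has 10−1 = 9 choices (anything except 0).
The remaining 3 digits are filled from the other 9 symbols without repetition: 9 × 8 × 7 = 504.
Total: 9 × 504 = 4536.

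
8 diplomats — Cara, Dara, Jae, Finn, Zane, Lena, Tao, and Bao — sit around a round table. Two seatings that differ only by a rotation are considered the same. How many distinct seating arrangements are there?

Seat Cara anywhere (absorbing the rotational symmetry), then permute the other 7: (7)! = 5040.

5040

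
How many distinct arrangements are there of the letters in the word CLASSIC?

1260

The 7 letters of CLASSIC have repeats: C appearing twice and S appearing twice.
The number of distinct arrangements is 7!/(2!·2!) = 5040/4 = 1260.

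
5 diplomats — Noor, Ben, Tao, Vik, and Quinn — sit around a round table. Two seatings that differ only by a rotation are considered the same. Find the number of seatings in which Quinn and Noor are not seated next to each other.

All circular seatings of 5 people number (4)! = 24.
Seatings with Quinn beside Noor: treat them as a block with 2 internal orders, giving 2 × (3)! = 12.
Subtracting, 24 − 12 = 12.

12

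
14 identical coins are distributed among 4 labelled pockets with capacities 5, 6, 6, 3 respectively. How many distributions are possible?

Without the upper bounds there are C(17,3) = 680 ways to split 14 among 4 pockets.
Subtract solutions that violate a single cap (substitute x_i' = x_i − (cap_i+1)): x_1 ≥ 6 gives C(11,3) = 165; x_2 ≥ 7 gives C(10,3) = 120; x_3 ≥ 7 gives C(10,3) = 120; x_4 ≥ 4 gives C(13,3) = 286. Together 691.
Add back pairs where two caps are both exceeded: 4 + 4 + 35 + 1 + 20 + 20 = 84.
By inclusion–exclusion the count is 680 − 691 + 84 = 73.

73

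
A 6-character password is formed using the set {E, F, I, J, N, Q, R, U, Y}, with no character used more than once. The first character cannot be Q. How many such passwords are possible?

The first character has 9−1 = 8 choices (anything except Q).
The remaining 5 characters are filled from the other 8 symbols without repetition: 8 × 7 × 6 × 5 × 4 = 6720.
Total: 8 × 6720 = 53760.

53760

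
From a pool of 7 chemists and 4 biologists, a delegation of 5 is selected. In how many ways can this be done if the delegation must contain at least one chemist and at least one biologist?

Total 5-person selections from all 11: C(11,5) = 462.
Selections missing a whole group: no chemists → C(4,5) = 0; no biologists → C(7,5) = 21.
Both groups omitted at once is impossible, so 462 − 21 = 441.

441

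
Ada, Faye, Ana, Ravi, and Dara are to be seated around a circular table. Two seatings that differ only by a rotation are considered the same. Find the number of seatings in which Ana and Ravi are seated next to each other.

Treat {Ana, Ravi} as one unit (2 internal orders) and seat the resulting 4 units around the table: (3)! circular arrangements.
So 2 × (3)! = 2 × 6 = 12.

12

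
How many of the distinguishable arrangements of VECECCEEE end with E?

Fix E in the last position and arrange the remaining 8 letters.
Those 8 letters have C appearing 3 times and E appearing 4 times, giving (8)!/(4!·3!) = 280.

280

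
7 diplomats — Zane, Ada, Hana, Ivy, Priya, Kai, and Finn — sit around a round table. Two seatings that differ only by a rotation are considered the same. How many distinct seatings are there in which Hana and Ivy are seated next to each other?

Treat {Hana, Ivy} as one unit (2 internal orders) and seat the resulting 6 units around the table: (5)! circular arrangements.
So 2 × (5)! = 2 × 120 = 240.

240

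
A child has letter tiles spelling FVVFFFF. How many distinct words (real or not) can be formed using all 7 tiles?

FVVFFFF has 7 letters with F appearing 5 times and V appearing twice.
The number of distinct arrangements is 7!/(5!·2!) = 5040/240 = 21.

21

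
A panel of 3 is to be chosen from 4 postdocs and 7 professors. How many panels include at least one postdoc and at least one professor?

With no constraint there are C(11,3) = 165 possible selections.
Subtract selections that omit an entire group: no postdocs → C(7,3) = 35; no professors → C(4,3) = 4.
Both groups omitted at once is impossible, so 165 − 39 = 126.

126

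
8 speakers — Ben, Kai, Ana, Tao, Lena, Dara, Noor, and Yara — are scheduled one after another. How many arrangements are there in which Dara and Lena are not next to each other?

Of the 8! = 40320 arrangements, those with Dara and Lena adjacent number 2 × 7! = 10080 (treat the pair as a block with 2 internal orders).
So 40320 − 10080 = 30240 arrangements keep them apart.

30240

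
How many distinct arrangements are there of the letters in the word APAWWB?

180

The 6 letters of APAWWB have repeats: A appearing twice and W appearing twice.
The number of distinct arrangements is 6!/(2!·2!) = 720/4 = 180.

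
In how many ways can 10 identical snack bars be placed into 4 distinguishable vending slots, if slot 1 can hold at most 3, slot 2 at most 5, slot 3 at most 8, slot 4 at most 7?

Without the upper bounds there are C(13,3) = 286 ways to split 10 among 4 vending slots.
Subtract solutions that violate a single cap (substitute x_i' = x_i − (cap_i+1)): x_1 ≥ 4 gives C(9,3) = 84; x_2 ≥ 6 gives C(7,3) = 35; x_3 ≥ 9 gives C(4,3) = 4; x_4 ≥ 8 gives C(5,3) = 10. Together 133.
Add back pairs where two caps are both exceeded: 1 + 0 + 0 + 0 + 0 + 0 = 1.
By inclusion–exclusion the count is 286 − 133 + 1 = 154.

154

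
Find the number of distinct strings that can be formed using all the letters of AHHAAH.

Letter multiplicities in AHHAAH: A×3, H×3.
The number of distinct arrangements is 6!/(3!·3!) = 720/36 = 20.

20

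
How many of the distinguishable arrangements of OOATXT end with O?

Fix O in the last position and arrange the remaining 5 letters.
Those 5 letters have T appearing twice, giving (5)!/(2!) = 60.

60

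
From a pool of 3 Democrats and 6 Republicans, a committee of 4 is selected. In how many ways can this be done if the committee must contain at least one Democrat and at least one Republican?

111

Total 4-person selections from all 9: C(9,4) = 126.
Selections missing a whole group: no Democrats → C(6,4) = 15; no Republicans → C(3,4) = 0.
Both groups omitted at once is impossible, so 126 − 15 = 111.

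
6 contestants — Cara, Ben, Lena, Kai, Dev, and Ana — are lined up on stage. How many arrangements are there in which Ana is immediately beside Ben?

240

Glue Ana and Ben into one block (2 internal orders), leaving 5 units to arrange in a row.
That gives 2 × 5! = 2 × 120 = 240.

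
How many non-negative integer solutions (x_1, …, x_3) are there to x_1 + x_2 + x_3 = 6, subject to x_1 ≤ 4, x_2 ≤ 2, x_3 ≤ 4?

Without the upper bounds there are C(8,2) = 28 ways to split 6 among 3 variables.
Subtract solutions that violate a single cap (substitute x_i' = x_i − (cap_i+1)): x_1 ≥ 5 gives C(3,2) = 3; x_2 ≥ 3 gives C(5,2) = 10; x_3 ≥ 5 gives C(3,2) = 3. Together 16.
No two caps can be exceeded simultaneously, so the pair terms are all 0.
By inclusion–exclusion the count is 28 − 16 + 0 = 12.

12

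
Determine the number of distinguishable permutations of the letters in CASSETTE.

CASSETTE has 8 letters with E appearing twice, S appearing twice, and T appearing twice.
Dividing 8! = 40320 by 2!·2!·2! = 8 for the repeated letters gives 5040.

5040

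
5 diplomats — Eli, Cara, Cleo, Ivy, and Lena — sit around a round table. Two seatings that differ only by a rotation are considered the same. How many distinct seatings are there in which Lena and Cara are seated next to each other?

Treat {Lena, Cara} as one unit (2 internal orders) and seat the resulting 4 units around the table: (3)! circular arrangements.
So 2 × (3)! = 2 × 6 = 12.

12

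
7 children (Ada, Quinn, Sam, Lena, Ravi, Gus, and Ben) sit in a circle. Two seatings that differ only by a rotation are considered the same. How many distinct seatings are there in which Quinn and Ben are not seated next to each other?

480

All circular seatings of 7 people number (6)! = 720.
Seatings with Quinn beside Ben: treat them as a block with 2 internal orders, giving 2 × (5)! = 240.
Subtracting, 720 − 240 = 480.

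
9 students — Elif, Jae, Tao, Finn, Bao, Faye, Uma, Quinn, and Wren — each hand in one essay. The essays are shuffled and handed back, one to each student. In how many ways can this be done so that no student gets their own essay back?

This is the derangement count D_9: permutations of 9 items with no fixed point.
By inclusion–exclusion this is Σ_{j=0}^{9} (−1)^j C(9,j)·(9−j)!.
Computing: 362880 − 362880 + 181440 − 60480 + 15120 − 3024 + 504 − 72 + 9 − 1 = 133496.

133496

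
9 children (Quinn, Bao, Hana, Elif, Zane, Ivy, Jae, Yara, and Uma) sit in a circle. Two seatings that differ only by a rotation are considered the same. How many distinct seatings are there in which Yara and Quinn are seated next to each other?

10080

Glue Yara and Quinn into a block (2 internal orders). Seating 8 units around a circle gives (7)! arrangements.
So 2 × (7)! = 2 × 5040 = 10080.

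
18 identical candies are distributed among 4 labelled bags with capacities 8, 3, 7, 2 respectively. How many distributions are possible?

By stars and bars, unrestricted non-negative solutions to x_1+…+x_4 = 18 number C(18+3,3) = 1330.
Subtract solutions that violate a single cap (substitute x_i' = x_i − (cap_i+1)): x_1 ≥ 9 gives C(12,3) = 220; x_2 ≥ 4 gives C(17,3) = 680; x_3 ≥ 8 gives C(13,3) = 286; x_4 ≥ 3 gives C(18,3) = 816. Together 2002.
Add back pairs where two caps are both exceeded: 56 + 4 + 84 + 84 + 364 + 120 = 712.
Subtract triples: 0 + 10 + 0 + 20 = 30.
By inclusion–exclusion the count is 1330 − 2002 + 712 − 30 = 10.

10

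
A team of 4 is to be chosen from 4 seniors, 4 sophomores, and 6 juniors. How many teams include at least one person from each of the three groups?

528

Unrestricted: C(14,4) = 1001 ways to pick any 4 of the 14.
Selections missing a whole group: no seniors → C(10,4) = 210; no sophomores → C(10,4) = 210; no juniors → C(8,4) = 70.
Add back selections omitting two groups (i.e. drawn from a single group): C(4,4) + C(4,4) + C(6,4) = 17.
By inclusion–exclusion: 1001 − 490 + 17 = 528.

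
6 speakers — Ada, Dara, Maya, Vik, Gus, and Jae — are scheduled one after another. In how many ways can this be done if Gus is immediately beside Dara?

240

Glue Gus and Dara into one block (2 internal orders), leaving 5 units to arrange in a row.
So the count is 2·(5)! = 240.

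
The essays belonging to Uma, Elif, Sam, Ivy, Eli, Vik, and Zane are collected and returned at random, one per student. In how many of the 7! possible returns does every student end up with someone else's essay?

1854

Let Aᵢ be the assignments in which student i gets their own essay. We want the size of the complement of A₁∪…∪A_7.
By inclusion–exclusion this is Σ_{j=0}^{7} (−1)^j C(7,j)·(7−j)!.
Computing: 5040 − 5040 + 2520 − 840 + 210 − 42 + 7 − 1 = 1854.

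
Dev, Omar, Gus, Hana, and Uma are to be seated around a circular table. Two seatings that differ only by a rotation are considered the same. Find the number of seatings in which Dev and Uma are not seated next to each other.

Without the restriction there are (4)! = 24 seatings.
Seatings with Dev beside Uma: treat them as a block with 2 internal orders, giving 2 × (3)! = 12.
Subtracting, 24 − 12 = 12.

12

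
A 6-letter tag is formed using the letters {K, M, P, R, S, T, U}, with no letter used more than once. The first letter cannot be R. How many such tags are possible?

4320

The first letter has 7−1 = 6 choices (anything except R).
The remaining 5 letters are filled from the other 6 symbols without repetition: 6 × 5 × 4 × 3 × 2 = 720.
Total: 6 × 720 = 4320.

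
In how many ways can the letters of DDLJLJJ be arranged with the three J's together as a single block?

Treat the 3 copies of J as a single block. The multiset to arrange is then {JJJ, D, D, L, L}, 5 items in all.
That gives (5)!/(2!·2!) = 30 arrangements.

30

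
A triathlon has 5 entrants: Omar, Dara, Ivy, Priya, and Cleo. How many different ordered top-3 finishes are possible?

60

This is an ordered selection of 3 from 5: P(5,3).
That gives 5 × 4 × 3 = 60.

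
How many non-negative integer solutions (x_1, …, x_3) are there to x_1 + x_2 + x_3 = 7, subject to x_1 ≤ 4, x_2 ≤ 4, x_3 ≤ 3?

By stars and bars, unrestricted non-negative solutions to x_1+…+x_3 = 7 number C(7+2,2) = 36.
Subtract solutions that violate a single cap (substitute x_i' = x_i − (cap_i+1)): x_1 ≥ 5 gives C(4,2) = 6; x_2 ≥ 5 gives C(4,2) = 6; x_3 ≥ 4 gives C(5,2) = 10. Together 22.
No two caps can be exceeded simultaneously, so the pair terms are all 0.
By inclusion–exclusion the count is 36 − 22 + 0 = 14.

14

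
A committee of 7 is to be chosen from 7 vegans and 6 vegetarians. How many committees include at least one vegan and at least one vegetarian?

1715

With no constraint there are C(13,7) = 1716 possible selections.
Selections missing a whole group: no vegans → C(6,7) = 0; no vegetarians → C(7,7) = 1.
Both groups omitted at once is impossible, so 1716 − 1 = 1715.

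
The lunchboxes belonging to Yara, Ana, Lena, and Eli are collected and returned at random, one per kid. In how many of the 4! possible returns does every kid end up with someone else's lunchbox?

9

Count assignments avoiding every fixed point. For any j of the 4 kids fixed to their own lunchbox, the other 4−j can be arranged in (4−j)! ways.
By inclusion–exclusion this is Σ_{j=0}^{4} (−1)^j C(4,j)·(4−j)!.
Computing: 24 − 24 + 12 − 4 + 1 = 9.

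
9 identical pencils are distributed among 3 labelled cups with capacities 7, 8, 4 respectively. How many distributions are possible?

Without the upper bounds there are C(11,2) = 55 ways to split 9 among 3 cups.
Subtract solutions that violate a single cap (substitute x_i' = x_i − (cap_i+1)): x_1 ≥ 8 gives C(3,2) = 3; x_2 ≥ 9 gives C(2,2) = 1; x_3 ≥ 5 gives C(6,2) = 15. Together 19.
No two caps can be exceeded simultaneously, so the pair terms are all 0.
By inclusion–exclusion the count is 55 − 19 + 0 = 36.

36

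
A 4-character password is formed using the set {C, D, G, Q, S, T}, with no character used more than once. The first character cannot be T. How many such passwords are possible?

The first character has 6−1 = 5 choices (anything except T).
The remaining 3 characters are filled from the other 5 symbols without repetition: 5 × 4 × 3 = 60.
Total: 5 × 60 = 300.

300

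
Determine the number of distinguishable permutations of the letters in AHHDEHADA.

5040

AHHDEHADA has 9 letters with A appearing 3 times, D appearing twice, and H appearing 3 times.
The number of distinct arrangements is 9!/(3!·3!·2!) = 362880/72 = 5040.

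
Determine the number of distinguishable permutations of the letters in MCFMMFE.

420

MCFMMFE has 7 letters with F appearing twice and M appearing 3 times.
Dividing 7! = 5040 by 3!·2! = 12 for the repeated letters gives 420.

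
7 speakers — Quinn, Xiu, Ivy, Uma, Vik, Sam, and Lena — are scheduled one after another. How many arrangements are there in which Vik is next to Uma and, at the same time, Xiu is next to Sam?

480

Treat {Vik,Uma} as one block (2 orders) and {Xiu,Sam} as another (2 orders).
That leaves 5 units to arrange: 2 × 2 × 5! = 4 × 120 = 480.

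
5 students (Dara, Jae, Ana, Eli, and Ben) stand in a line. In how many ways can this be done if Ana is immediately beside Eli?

48

Place the 3 others and the Ana-Eli pair as 4 objects in a line; the pair has 2 internal arrangements.
So the count is 2·(4)! = 48.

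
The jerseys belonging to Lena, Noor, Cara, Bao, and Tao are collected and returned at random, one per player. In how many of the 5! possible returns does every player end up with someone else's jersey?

Let Aᵢ be the assignments in which player i gets their old jersey. We want the size of the complement of A₁∪…∪A_5.
By inclusion–exclusion this is Σ_{j=0}^{5} (−1)^j C(5,j)·(5−j)!.
Computing: 120 − 120 + 60 − 20 + 5 − 1 = 44.

44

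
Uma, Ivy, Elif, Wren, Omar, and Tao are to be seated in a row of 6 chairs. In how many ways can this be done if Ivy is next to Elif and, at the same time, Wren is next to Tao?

Treat {Ivy,Elif} as one block (2 orders) and {Wren,Tao} as another (2 orders).
That leaves 4 units to arrange: 2 × 2 × 4! = 4 × 24 = 96.

96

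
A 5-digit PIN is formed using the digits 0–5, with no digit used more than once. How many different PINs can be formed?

With no repetition, fill the 5 digits in order: 6 choices, then 5, down to 2.
6 × 5 × 4 × 3 × 2 = 720.

720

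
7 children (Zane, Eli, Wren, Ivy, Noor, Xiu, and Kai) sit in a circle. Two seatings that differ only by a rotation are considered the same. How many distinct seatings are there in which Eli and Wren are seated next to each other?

Treat {Eli, Wren} as one unit (2 internal orders) and seat the resulting 6 units around the table: (5)! circular arrangements.
So 2 × (5)! = 2 × 120 = 240.

240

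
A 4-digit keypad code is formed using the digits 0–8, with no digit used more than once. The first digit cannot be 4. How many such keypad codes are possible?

The first digit has 9−1 = 8 choices (anything except 4).
The remaining 3 digits are filled from the other 8 symbols without repetition: 8 × 7 × 6 = 336.
Total: 8 × 336 = 2688.

2688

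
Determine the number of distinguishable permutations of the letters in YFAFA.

YFAFA has 5 letters with A appearing twice and F appearing twice.
So there are 5! / (2!·2!) = 30 distinguishable arrangements.

30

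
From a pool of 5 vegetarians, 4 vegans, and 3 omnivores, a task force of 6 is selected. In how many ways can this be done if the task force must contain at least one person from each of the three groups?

805

Unrestricted: C(12,6) = 924 ways to pick any 6 of the 12.
Subtract selections that omit an entire group: no vegetarians → C(7,6) = 7; no vegans → C(8,6) = 28; no omnivores → C(9,6) = 84.
Add back selections omitting two groups (i.e. drawn from a single group): C(5,6) + C(4,6) + C(3,6) = 0.
By inclusion–exclusion: 924 − 119 + 0 = 805.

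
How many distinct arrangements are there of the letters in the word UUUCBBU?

105

Letter multiplicities in UUUCBBU: B×2, C×1, U×4.
The number of distinct arrangements is 7!/(4!·2!) = 5040/48 = 105.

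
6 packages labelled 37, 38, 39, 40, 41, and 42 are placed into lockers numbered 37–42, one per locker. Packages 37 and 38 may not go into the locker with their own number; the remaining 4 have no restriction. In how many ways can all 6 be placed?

Let Aᵢ (for i ∈ {37, 38}) be the placements that put package i in its forbidden locker. Any j of these fix j positions, leaving (6−j)! ways to fill the rest, and there are C(2,j) ways to pick which j.
By inclusion–exclusion, the number of valid placements is Σ_{j=0}^{2} (−1)^j C(2,j)·(6−j)!.
Computing: 720 − 240 + 24 = 504.

504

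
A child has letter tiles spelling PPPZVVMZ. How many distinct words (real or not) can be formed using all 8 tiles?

PPPZVVMZ has 8 letters with P appearing 3 times, V appearing twice, and Z appearing twice.
The number of distinct arrangements is 8!/(3!·2!·2!) = 40320/24 = 1680.

1680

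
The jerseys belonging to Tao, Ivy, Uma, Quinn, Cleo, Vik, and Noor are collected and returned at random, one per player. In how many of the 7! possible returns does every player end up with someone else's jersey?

This is the derangement count D_7: permutations of 7 items with no fixed point.
By inclusion–exclusion this is Σ_{j=0}^{7} (−1)^j C(7,j)·(7−j)!.
Computing: 5040 − 5040 + 2520 − 840 + 210 − 42 + 7 − 1 = 1854.

1854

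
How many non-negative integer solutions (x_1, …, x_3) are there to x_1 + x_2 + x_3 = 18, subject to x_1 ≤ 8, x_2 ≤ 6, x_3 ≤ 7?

Ignoring the caps, the number of non-negative solutions to x_1+…+x_3 = 18 is C(20,2) = 190.
Subtract solutions that violate a single cap (substitute x_i' = x_i − (cap_i+1)): x_1 ≥ 9 gives C(11,2) = 55; x_2 ≥ 7 gives C(13,2) = 78; x_3 ≥ 8 gives C(12,2) = 66. Together 199.
Add back pairs where two caps are both exceeded: 6 + 3 + 10 = 19.
By inclusion–exclusion the count is 190 − 199 + 19 = 10.

10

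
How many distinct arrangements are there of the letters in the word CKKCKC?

Letter multiplicities in CKKCKC: C×3, K×3.
So there are 6! / (3!·3!) = 20 distinguishable arrangements.

20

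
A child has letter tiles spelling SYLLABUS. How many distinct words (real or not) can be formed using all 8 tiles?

Letter multiplicities in SYLLABUS: A×1, B×1, L×2, S×2, U×1, Y×1.
So there are 8! / (2!·2!) = 10080 distinguishable arrangements.

10080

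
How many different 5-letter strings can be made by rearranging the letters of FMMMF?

The 5 letters of FMMMF have repeats: F appearing twice and M appearing 3 times.
Dividing 5! = 120 by 3!·2! = 12 for the repeated letters gives 10.

10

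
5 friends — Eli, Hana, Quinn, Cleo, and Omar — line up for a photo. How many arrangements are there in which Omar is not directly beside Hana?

72

Of the 5! = 120 arrangements, those with Omar and Hana adjacent number 2 × 4! = 48 (treat the pair as a block with 2 internal orders).
So 120 − 48 = 72 arrangements keep them apart.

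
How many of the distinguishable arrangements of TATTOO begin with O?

20

Fix O in the first position and arrange the remaining 5 letters.
Those 5 letters have T appearing 3 times, giving (5)!/(3!) = 20.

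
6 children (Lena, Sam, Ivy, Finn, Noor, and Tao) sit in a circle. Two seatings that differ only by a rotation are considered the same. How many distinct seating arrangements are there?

Around a circle, 6 distinct people have 6!/6 = (5)! = 120 rotationally distinct seatings.

120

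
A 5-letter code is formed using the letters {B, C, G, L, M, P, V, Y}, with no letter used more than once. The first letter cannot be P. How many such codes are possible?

The first letter has 8−1 = 7 choices (anything except P).
The remaining 4 letters are filled from the other 7 symbols without repetition: 7 × 6 × 5 × 4 = 840.
Total: 7 × 840 = 5880.

5880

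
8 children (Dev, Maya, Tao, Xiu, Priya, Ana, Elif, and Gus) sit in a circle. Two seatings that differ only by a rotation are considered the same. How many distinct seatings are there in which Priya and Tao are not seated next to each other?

All circular seatings of 8 people number (7)! = 5040.
Seatings with Priya beside Tao: treat them as a block with 2 internal orders, giving 2 × (6)! = 1440.
Subtracting, 5040 − 1440 = 3600.

3600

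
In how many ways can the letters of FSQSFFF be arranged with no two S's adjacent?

75

There are 7!/(4!·2!) = 105 arrangements of FSQSFFF in total.
If the two S's are adjacent, glue them into one block, leaving 6 items to arrange: (6)!/(4!) = 30 ways.
Subtracting, 105 − 30 = 75 arrangements keep the S's apart.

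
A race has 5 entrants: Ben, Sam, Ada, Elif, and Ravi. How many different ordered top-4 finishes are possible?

120

This is an ordered selection of 4 from 5: P(5,4).
That gives 5 × 4 × 3 × 2 = 120.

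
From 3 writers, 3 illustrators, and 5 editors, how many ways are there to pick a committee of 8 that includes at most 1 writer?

Split by how many writers are chosen (0 through 1).
Sum: C(3,0)·C(8,8) + C(3,1)·C(8,7) = 1 + 24 = 25.

25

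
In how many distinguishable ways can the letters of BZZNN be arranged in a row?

30

Letter multiplicities in BZZNN: B×1, N×2, Z×2.
So there are 5! / (2!·2!) = 30 distinguishable arrangements.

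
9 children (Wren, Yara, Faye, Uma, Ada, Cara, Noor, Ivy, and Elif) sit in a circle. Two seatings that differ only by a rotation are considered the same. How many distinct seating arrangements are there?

40320

Seat Wren anywhere (absorbing the rotational symmetry), then permute the other 8: (8)! = 40320.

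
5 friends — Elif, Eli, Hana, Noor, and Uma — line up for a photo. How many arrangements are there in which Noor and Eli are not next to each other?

72

Of the 5! = 120 arrangements, those with Noor and Eli adjacent number 2 × 4! = 48 (treat the pair as a block with 2 internal orders).
So 120 − 48 = 72 arrangements keep them apart.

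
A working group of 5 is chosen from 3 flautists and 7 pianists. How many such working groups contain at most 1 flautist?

Split by how many flautists are chosen (0 through 1).
Sum: C(3,0)·C(7,5) + C(3,1)·C(7,4) = 21 + 105 = 126.

126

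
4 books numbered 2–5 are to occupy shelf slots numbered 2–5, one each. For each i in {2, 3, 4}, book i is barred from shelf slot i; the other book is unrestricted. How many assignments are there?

11

Let Aᵢ (for i ∈ {2, 3, 4}) be the placements that put book i in its forbidden shelf slot. Any j of these fix j positions, leaving (4−j)! ways to fill the rest, and there are C(3,j) ways to pick which j.
By inclusion–exclusion, the number of valid placements is Σ_{j=0}^{3} (−1)^j C(3,j)·(4−j)!.
Computing: 24 − 18 + 6 − 1 = 11.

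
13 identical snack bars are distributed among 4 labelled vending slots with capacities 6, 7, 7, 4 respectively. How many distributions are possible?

Ignoring the caps, the number of non-negative solutions to x_1+…+x_4 = 13 is C(16,3) = 560.
Subtract solutions that violate a single cap (substitute x_i' = x_i − (cap_i+1)): x_1 ≥ 7 gives C(9,3) = 84; x_2 ≥ 8 gives C(8,3) = 56; x_3 ≥ 8 gives C(8,3) = 56; x_4 ≥ 5 gives C(11,3) = 165. Together 361.
Add back pairs where two caps are both exceeded: 0 + 0 + 4 + 0 + 1 + 1 = 6.
By inclusion–exclusion the count is 560 − 361 + 6 = 205.

205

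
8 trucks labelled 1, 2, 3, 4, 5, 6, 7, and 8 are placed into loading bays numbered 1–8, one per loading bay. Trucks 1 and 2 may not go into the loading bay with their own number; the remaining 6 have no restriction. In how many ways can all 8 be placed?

30960

Let Aᵢ (for i ∈ {1, 2}) be the placements that put truck i in its forbidden loading bay. Any j of these fix j positions, leaving (8−j)! ways to fill the rest, and there are C(2,j) ways to pick which j.
By inclusion–exclusion, the number of valid placements is Σ_{j=0}^{2} (−1)^j C(2,j)·(8−j)!.
Computing: 40320 − 10080 + 720 = 30960.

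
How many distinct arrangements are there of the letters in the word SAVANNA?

The 7 letters of SAVANNA have repeats: A appearing 3 times and N appearing twice.
The number of distinct arrangements is 7!/(3!·2!) = 5040/12 = 420.

420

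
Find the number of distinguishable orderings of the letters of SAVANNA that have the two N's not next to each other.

300

Total arrangements of SAVANNA: 7!/(3!·2!) = 420.
Arrangements with the N's together: treat NN as one letter, giving (6)!/(3!) = 120.
Subtracting, 420 − 120 = 300 arrangements keep the N's apart.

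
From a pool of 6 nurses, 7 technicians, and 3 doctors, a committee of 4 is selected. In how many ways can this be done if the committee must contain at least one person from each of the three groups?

819

With no constraint there are C(16,4) = 1820 possible selections.
Selections missing a whole group: no nurses → C(10,4) = 210; no technicians → C(9,4) = 126; no doctors → C(13,4) = 715.
Add back selections omitting two groups (i.e. drawn from a single group): C(6,4) + C(7,4) + C(3,4) = 50.
By inclusion–exclusion: 1820 − 1051 + 50 = 819.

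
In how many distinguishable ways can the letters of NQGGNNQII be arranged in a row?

7560

Letter multiplicities in NQGGNNQII: G×2, I×2, N×3, Q×2.
Dividing 9! = 362880 by 3!·2!·2!·2! = 48 for the repeated letters gives 7560.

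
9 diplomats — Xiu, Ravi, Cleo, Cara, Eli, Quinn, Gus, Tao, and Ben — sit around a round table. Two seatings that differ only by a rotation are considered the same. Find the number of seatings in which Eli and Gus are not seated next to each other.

30240

Without the restriction there are (8)! = 40320 seatings.
Those with Eli next to Gus: fuse the pair into one unit and seat 8 units around a circle — 2·(7)! = 10080.
Subtracting, 40320 − 10080 = 30240.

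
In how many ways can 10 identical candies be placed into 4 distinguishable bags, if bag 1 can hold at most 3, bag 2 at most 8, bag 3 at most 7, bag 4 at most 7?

178

Without the upper bounds there are C(13,3) = 286 ways to split 10 among 4 bags.
Subtract solutions that violate a single cap (substitute x_i' = x_i − (cap_i+1)): x_1 ≥ 4 gives C(9,3) = 84; x_2 ≥ 9 gives C(4,3) = 4; x_3 ≥ 8 gives C(5,3) = 10; x_4 ≥ 8 gives C(5,3) = 10. Together 108.
No two caps can be exceeded simultaneously, so the pair terms are all 0.
By inclusion–exclusion the count is 286 − 108 + 0 = 178.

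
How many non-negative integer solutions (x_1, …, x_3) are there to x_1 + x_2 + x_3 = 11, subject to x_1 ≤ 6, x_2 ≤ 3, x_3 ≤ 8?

Ignoring the caps, the number of non-negative solutions to x_1+…+x_3 = 11 is C(13,2) = 78.
Subtract solutions that violate a single cap (substitute x_i' = x_i − (cap_i+1)): x_1 ≥ 7 gives C(6,2) = 15; x_2 ≥ 4 gives C(9,2) = 36; x_3 ≥ 9 gives C(4,2) = 6. Together 57.
Add back pairs where two caps are both exceeded: 1 + 0 + 0 = 1.
By inclusion–exclusion the count is 78 − 57 + 1 = 22.

22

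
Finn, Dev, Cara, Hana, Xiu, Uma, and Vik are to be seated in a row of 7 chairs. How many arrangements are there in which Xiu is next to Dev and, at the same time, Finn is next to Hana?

Treat {Xiu,Dev} as one block (2 orders) and {Finn,Hana} as another (2 orders).
That leaves 5 units to arrange: 2 × 2 × 5! = 4 × 120 = 480.

480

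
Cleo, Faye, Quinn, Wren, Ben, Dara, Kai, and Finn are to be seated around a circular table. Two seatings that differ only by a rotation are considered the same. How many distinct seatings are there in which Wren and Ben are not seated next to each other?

Without the restriction there are (7)! = 5040 seatings.
Seatings with Wren beside Ben: treat them as a block with 2 internal orders, giving 2 × (6)! = 1440.
Subtracting, 5040 − 1440 = 3600.

3600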